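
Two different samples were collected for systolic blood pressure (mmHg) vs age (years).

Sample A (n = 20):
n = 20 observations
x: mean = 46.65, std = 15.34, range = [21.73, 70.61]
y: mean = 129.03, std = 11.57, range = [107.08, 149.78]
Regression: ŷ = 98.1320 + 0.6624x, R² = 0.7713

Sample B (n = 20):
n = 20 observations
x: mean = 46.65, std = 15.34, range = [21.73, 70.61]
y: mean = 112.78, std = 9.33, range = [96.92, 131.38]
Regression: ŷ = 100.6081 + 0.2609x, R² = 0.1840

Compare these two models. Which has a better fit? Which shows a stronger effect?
Model A has the better fit (R² = 0.7713 vs 0.1840). Model A shows the stronger effect (|β₁| = 0.6624 vs 0.2609).

Model Comparison:

Fit — compare R²:
- Model A: R² = 0.7713 → 77.13% of variance in blood pressure explained
- Model B: R² = 0.1840 → 18.40% of variance in blood pressure explained
- 0.7713 > 0.1840 → Model A has the better fit

Effect size (slope magnitude):
- Model A: β₁ = 0.6624 → predicted blood pressure rises 0.6624 mmHg per additional year of age
- Model B: β₁ = 0.2609 → predicted blood pressure rises 0.2609 mmHg per additional year of age
- |0.6624| > |0.2609| → Model A shows the stronger marginal effect

Note: A steeper slope doesn't make a better model if the scatter around the line is large.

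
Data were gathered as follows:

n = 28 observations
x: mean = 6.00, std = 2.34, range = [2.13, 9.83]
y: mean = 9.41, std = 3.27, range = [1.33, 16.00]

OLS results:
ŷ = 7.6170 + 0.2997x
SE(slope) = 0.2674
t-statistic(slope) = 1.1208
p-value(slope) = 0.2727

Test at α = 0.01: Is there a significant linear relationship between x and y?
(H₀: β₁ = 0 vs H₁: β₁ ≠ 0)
p-value = 0.2727 ≥ α = 0.01, so we fail to reject H₀. The relationship is not significant.

Hypothesis test for the slope coefficient:

H₀: β₁ = 0 (no linear relationship)
H₁: β₁ ≠ 0 (linear relationship exists)

Test statistic: t = β̂₁ / SE(β̂₁) = 0.2997 / 0.2674 = 1.1208

p = 0.2727: how often a slope estimate this far from 0 (in SE units) would arise by chance if β₁ were truly 0.

Decision rule: reject H₀ if p-value < α.
p-value = 0.2727 ≥ α = 0.01 → fail to reject H₀.

There is not sufficient evidence at the 1% significance level to conclude that a linear relationship exists between x and y.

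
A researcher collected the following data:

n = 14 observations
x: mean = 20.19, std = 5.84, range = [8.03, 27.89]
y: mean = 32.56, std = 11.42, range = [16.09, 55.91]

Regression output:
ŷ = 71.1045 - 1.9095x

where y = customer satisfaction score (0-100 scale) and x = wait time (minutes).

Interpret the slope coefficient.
On average, satisfaction score is about 1.9095 points lower for every extra minute of wait time.

β₁ = -1.9095 is the change in predicted satisfaction score (points) per additional minute of wait time.

Interpretation:
- Wait time up by 1 minute → predicted satisfaction score decreases by 1.9095 points
- This is a linear approximation: the same per-unit change is assumed across the whole observed x range
- The sign (−) gives the direction; the magnitude 1.9095 gives the size of the effect per minute

The intercept β₀ = 71.1045 is the predicted satisfaction score when wait time = 0; since the smallest observed x is 8.03, this is an extrapolation and mainly anchors the line.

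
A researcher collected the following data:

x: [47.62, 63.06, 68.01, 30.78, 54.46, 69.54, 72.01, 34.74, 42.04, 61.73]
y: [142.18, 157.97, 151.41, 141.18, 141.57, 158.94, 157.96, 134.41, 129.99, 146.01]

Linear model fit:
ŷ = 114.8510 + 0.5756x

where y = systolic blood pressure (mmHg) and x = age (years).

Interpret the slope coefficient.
An increase of one year in age is associated with a 0.5756 mmHg increase in predicted blood pressure.

β₁ = 0.5756 is the change in predicted blood pressure (mmHg) per additional year of age.

Interpretation:
- Age up by 1 year → predicted blood pressure increases by 0.5756 mmHg
- This is a linear approximation: the same per-unit change is assumed across the whole observed x range
- The slope describes association in these data, not necessarily a causal effect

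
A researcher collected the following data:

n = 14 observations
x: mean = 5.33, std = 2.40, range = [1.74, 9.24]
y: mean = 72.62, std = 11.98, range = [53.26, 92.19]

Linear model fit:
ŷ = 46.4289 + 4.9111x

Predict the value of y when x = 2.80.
ŷ = 60.1800

x = 2.80 lies inside the observed range [1.74, 9.24], so the fitted equation applies directly:

ŷ = 46.4289 + 4.9111 × 2.80
ŷ = 46.4289 + 13.7511
ŷ = 60.1800

This is the fitted mean response at that x — an individual observation would come with a wider prediction interval.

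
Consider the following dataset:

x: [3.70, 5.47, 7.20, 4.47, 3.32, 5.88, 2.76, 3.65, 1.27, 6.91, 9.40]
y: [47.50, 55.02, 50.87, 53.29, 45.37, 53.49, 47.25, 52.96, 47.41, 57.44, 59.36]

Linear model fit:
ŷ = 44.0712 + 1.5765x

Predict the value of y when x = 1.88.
ŷ = 47.0350

x = 1.88 lies inside the observed range [1.27, 9.40], so the fitted equation applies directly:

ŷ = 44.0712 + 1.5765 × 1.88
ŷ = 44.0712 + 2.9638
ŷ = 47.0350

This is a point prediction; actual observations scatter around it by roughly the residual standard deviation.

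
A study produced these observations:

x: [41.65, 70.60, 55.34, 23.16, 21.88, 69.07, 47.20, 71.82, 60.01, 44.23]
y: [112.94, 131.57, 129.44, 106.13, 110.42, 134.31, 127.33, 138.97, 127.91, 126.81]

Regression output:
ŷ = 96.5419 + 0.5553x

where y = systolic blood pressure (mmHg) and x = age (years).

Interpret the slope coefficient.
An increase of one year in age is associated with a 0.5553 mmHg increase in predicted blood pressure.

β₁ = 0.5553 is the change in predicted blood pressure (mmHg) per additional year of age.

Interpretation:
- Age up by 1 year → predicted blood pressure increases by 0.5553 mmHg
- The effect is assumed constant over the observed range of x (linearity)

The intercept β₀ = 96.5419 is the predicted blood pressure when age = 0; since the smallest observed x is 21.88, this is an extrapolation and mainly anchors the line.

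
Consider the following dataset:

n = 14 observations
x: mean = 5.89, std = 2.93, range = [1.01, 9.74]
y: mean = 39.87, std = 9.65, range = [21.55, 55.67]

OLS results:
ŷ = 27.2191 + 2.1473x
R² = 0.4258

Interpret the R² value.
R² = 0.4258 means 42.58% of the variation in y is explained by the linear relationship with x. This indicates a moderate fit.

The coefficient of determination R² is the fraction of the total variation in y that the fitted line accounts for.

Here R² = 0.4258:
- Explained: 42.58% of the variation in y
- Unexplained (residual): 100% − 42.58% = 57.42%
- Rule of thumb (below 0.3 weak; 0.3 to below 0.7 moderate; 0.7 and above strong) → moderate

Calculation: R² = 1 − (SS_res / SS_tot), where SS_res is the sum of squared residuals and SS_tot the total sum of squares.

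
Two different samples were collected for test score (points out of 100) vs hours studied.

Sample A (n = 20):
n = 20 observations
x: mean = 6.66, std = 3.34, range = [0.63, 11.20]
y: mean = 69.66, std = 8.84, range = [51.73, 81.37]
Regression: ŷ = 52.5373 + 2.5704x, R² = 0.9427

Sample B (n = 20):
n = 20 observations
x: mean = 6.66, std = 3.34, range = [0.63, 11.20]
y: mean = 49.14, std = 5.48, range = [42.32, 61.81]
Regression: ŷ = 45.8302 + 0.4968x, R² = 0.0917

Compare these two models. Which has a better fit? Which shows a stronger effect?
Model A has the better fit (R² = 0.9427 vs 0.0917). Model A shows the stronger effect (|β₁| = 2.5704 vs 0.4968).

Model Comparison:

Goodness of fit (R²):
- Model A: R² = 0.9427 → 94.27% of variance in test score explained
- Model B: R² = 0.0917 → 9.17% of variance in test score explained
- 0.9427 > 0.0917 → Model A has the better fit

Strength of effect — compare |β₁|:
- Model A: β₁ = 2.5704 → predicted test score rises 2.5704 points per additional hour of study time
- Model B: β₁ = 0.4968 → predicted test score rises 0.4968 points per additional hour of study time
- |2.5704| > |0.4968| → Model A shows the stronger marginal effect

Note: A steeper slope doesn't make a better model if the scatter around the line is large.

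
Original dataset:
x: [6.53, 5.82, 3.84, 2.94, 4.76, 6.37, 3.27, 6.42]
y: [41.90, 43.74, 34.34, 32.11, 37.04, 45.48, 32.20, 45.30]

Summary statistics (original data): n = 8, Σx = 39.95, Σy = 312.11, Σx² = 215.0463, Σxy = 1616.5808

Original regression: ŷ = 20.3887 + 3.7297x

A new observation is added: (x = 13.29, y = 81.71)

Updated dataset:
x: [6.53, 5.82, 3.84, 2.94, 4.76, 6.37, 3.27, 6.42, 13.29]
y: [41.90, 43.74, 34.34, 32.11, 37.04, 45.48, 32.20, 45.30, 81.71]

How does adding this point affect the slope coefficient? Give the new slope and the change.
Adding the point moves β₁ from 3.7297 to 4.8594, i.e. it increases by 1.1297 (+30.3%).

The new point has HIGH LEVERAGE: x = 13.29 is far from the original mean x̄ = 39.95/8 ≈ 4.99 (original range [2.94, 6.53]).

Step 1: Update the sums with the new point (n goes from 8 to 9)
Σx  = 39.95 + 13.29 = 53.24
Σy  = 312.11 + 81.71 = 393.82
Σx² = 215.0463 + 13.29² = 215.0463 + 176.6241 = 391.6704
Σxy = 1616.5808 + 13.29×81.71 = 1616.5808 + 1085.9259 = 2702.5067

Step 2: Recompute the slope with b₁ = (nΣxy − ΣxΣy) / (nΣx² − (Σx)²)
Numerator   = 9×2702.5067 − 53.24×393.82 = 24322.5603 − 20966.9768 = 3355.5835
Denominator = 9×391.6704 − 53.24² = 3525.0336 − 2834.4976 = 690.5360
b₁(new) = 3355.5835 / 690.5360 = 4.8594

(Same formula on the original sums: (8×1616.5808 − 39.95×312.11) / (8×215.0463 − 39.95²) = 463.8519 / 124.3679 = 3.7297, matching the given fit.)

Step 3: Change in slope
Δβ₁ = 4.8594 − 3.7297 = +1.1297
Relative change = +1.1297 / 3.7297 × 100% = +30.3%
→ the slope increases when the point is added.

Because the point sits above the extension of the original line at a high-leverage x, it tilts the fit up.
In practice: check such a point for data-entry or measurement error; investigate whether it comes from the same population as the rest of the sample.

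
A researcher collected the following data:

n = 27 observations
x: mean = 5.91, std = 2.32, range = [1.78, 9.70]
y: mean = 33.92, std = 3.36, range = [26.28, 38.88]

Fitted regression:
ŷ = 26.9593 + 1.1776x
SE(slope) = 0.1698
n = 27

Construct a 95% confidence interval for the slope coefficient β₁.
The 95% CI for β₁ is (0.8279, 1.5273)

Confidence interval for the slope:

The 95% CI for β₁ is: β̂₁ ± t*(α/2, n-2) × SE(β̂₁)

Step 1: Find critical t-value
- Confidence level = 0.95
- Degrees of freedom = n - 2 = 27 - 2 = 25
- t*(α/2, 25) = 2.0595

Step 2: Calculate margin of error
Margin = 2.0595 × 0.1698 = 0.3497

Step 3: Construct interval
CI = 1.1776 ± 0.3497
CI = (0.8279, 1.5273)

Interpretation: each one-unit increase in x is associated with a change in mean y of between 0.8279 and 1.5273, with 95% confidence.
Both endpoints are positive, so the data support a genuinely positive slope at this confidence level.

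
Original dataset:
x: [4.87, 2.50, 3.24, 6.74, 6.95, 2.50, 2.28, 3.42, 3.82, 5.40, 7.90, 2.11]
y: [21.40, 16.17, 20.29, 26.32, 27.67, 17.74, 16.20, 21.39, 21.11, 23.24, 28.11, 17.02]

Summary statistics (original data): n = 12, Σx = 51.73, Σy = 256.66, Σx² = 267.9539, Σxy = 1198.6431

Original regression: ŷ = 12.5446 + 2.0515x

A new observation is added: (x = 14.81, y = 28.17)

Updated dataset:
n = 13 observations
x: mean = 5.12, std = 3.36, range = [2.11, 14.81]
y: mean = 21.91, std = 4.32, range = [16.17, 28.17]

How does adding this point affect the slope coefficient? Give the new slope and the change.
New slope β₁ = 1.0766 versus 2.0515 before: a change of -0.9749 (-47.5%).

x = 14.81 lies well outside the original x-range [2.11, 7.90] (x̄ ≈ 4.31), so this observation has high leverage and can move the slope substantially.

Step 1: Update the sums with the new point (n goes from 12 to 13)
Σx  = 51.73 + 14.81 = 66.54
Σy  = 256.66 + 28.17 = 284.83
Σx² = 267.9539 + 14.81² = 267.9539 + 219.3361 = 487.2900
Σxy = 1198.6431 + 14.81×28.17 = 1198.6431 + 417.1977 = 1615.8408

Step 2: Recompute the slope with b₁ = (nΣxy − ΣxΣy) / (nΣx² − (Σx)²)
Numerator   = 13×1615.8408 − 66.54×284.83 = 21005.9304 − 18952.5882 = 2053.3422
Denominator = 13×487.2900 − 66.54² = 6334.7700 − 4427.5716 = 1907.1984
b₁(new) = 2053.3422 / 1907.1984 = 1.0766

(Same formula on the original sums: (12×1198.6431 − 51.73×256.66) / (12×267.9539 − 51.73²) = 1106.6954 / 539.4539 = 2.0515, matching the given fit.)

Step 3: Change in slope
Δβ₁ = 1.0766 − 2.0515 = -0.9749
Relative change = -0.9749 / 2.0515 × 100% = -47.5%
→ the slope decreases when the point is added.

A high-leverage point only changes the slope if it is off the original line; here y = 28.17 is below the original trend, so the slope decreases.
In practice: refit with and without it and report both if conclusions differ; examine leverage (hᵢ) and Cook's distance rather than deleting it automatically.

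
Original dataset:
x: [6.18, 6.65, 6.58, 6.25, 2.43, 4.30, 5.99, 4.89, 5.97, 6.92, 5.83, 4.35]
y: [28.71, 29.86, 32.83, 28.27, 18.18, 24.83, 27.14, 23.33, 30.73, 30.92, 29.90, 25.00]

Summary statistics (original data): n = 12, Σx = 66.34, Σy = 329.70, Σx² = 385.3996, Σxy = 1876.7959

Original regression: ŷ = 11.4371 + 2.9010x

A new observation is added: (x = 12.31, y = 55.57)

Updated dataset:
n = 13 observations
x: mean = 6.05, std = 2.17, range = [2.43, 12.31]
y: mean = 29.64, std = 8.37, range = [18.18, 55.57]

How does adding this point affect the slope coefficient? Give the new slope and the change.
The slope changes from 2.9010 to 3.7638 (change of +0.8628, or +29.7%).

The new point has HIGH LEVERAGE: x = 12.31 is far from the original mean x̄ = 66.34/12 ≈ 5.53 (original range [2.43, 6.92]).

Step 1: Update the sums with the new point (n goes from 12 to 13)
Σx  = 66.34 + 12.31 = 78.65
Σy  = 329.70 + 55.57 = 385.27
Σx² = 385.3996 + 12.31² = 385.3996 + 151.5361 = 536.9357
Σxy = 1876.7959 + 12.31×55.57 = 1876.7959 + 684.0667 = 2560.8626

Step 2: Recompute the slope with b₁ = (nΣxy − ΣxΣy) / (nΣx² − (Σx)²)
Numerator   = 13×2560.8626 − 78.65×385.27 = 33291.2138 − 30301.4855 = 2989.7283
Denominator = 13×536.9357 − 78.65² = 6980.1641 − 6185.8225 = 794.3416
b₁(new) = 2989.7283 / 794.3416 = 3.7638

(Same formula on the original sums: (12×1876.7959 − 66.34×329.70) / (12×385.3996 − 66.34²) = 649.2528 / 223.7996 = 2.9010, matching the given fit.)

Step 3: Change in slope
Δβ₁ = 3.7638 − 2.9010 = +0.8628
Relative change = +0.8628 / 2.9010 × 100% = +29.7%
→ the slope increases when the point is added.

A high-leverage point only changes the slope if it is off the original line; here y = 55.57 is above the original trend, so the slope increases.
In practice: check such a point for data-entry or measurement error.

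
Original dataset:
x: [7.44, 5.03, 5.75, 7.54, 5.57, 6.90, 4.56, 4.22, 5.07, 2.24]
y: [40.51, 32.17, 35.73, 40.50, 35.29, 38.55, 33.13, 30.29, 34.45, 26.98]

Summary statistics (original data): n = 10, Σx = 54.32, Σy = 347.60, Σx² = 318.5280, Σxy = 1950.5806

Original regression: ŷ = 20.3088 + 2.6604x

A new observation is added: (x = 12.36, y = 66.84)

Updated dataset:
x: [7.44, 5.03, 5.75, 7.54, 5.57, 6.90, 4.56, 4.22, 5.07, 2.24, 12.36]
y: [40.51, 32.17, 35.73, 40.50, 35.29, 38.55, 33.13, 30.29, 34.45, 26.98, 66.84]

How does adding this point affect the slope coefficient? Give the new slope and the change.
The slope changes from 2.6604 to 3.9416 (change of +1.2812, or +48.2%).

The new point has HIGH LEVERAGE: x = 12.36 is far from the original mean x̄ = 54.32/10 ≈ 5.43 (original range [2.24, 7.54]).

Step 1: Update the sums with the new point (n goes from 10 to 11)
Σx  = 54.32 + 12.36 = 66.68
Σy  = 347.60 + 66.84 = 414.44
Σx² = 318.5280 + 12.36² = 318.5280 + 152.7696 = 471.2976
Σxy = 1950.5806 + 12.36×66.84 = 1950.5806 + 826.1424 = 2776.7230

Step 2: Recompute the slope with b₁ = (nΣxy − ΣxΣy) / (nΣx² − (Σx)²)
Numerator   = 11×2776.7230 − 66.68×414.44 = 30543.9530 − 27634.8592 = 2909.0938
Denominator = 11×471.2976 − 66.68² = 5184.2736 − 4446.2224 = 738.0512
b₁(new) = 2909.0938 / 738.0512 = 3.9416

(Same formula on the original sums: (10×1950.5806 − 54.32×347.60) / (10×318.5280 − 54.32²) = 624.1740 / 234.6176 = 2.6604, matching the given fit.)

Step 3: Change in slope
Δβ₁ = 3.9416 − 2.6604 = +1.2812
Relative change = +1.2812 / 2.6604 × 100% = +48.2%
→ the slope increases when the point is added.

A high-leverage point only changes the slope if it is off the original line; here y = 66.84 is above the original trend, so the slope increases.
In practice: investigate whether it comes from the same population as the rest of the sample; refit with and without it and report both if conclusions differ.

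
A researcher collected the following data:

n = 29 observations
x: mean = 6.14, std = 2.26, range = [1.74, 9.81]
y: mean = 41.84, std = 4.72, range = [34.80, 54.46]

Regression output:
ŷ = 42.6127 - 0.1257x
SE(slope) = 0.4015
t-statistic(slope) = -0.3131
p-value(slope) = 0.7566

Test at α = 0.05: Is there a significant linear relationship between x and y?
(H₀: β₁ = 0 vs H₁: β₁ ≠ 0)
Since p-value = 0.7566 ≥ α = 0.05, fail to reject H₀ — the slope is not significantly different from 0.

Hypothesis test for the slope coefficient:

H₀: β₁ = 0 (no linear relationship)
H₁: β₁ ≠ 0 (linear relationship exists)

Test statistic: t = β̂₁ / SE(β̂₁) = -0.1257 / 0.4015 = -0.3131

With df = 27, the two-sided p-value for |t| = 0.3131 is 0.7566.

Decision rule: reject H₀ if p-value < α.
p-value = 0.7566 ≥ α = 0.05 → fail to reject H₀.

Conclusion: the linear association between x and y is not significant at the 5% level.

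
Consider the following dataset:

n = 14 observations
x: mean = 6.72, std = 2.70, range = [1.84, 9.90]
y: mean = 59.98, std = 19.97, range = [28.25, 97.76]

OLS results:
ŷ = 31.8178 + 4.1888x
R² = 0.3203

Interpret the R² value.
R² = 0.3203 means 32.03% of the variation in y is explained by the linear relationship with x. This indicates a moderate fit.

R² (coefficient of determination) measures the proportion of variance in y explained by the regression model.

Here R² = 0.3203:
- Explained: 32.03% of the variation in y
- Unexplained (residual): 100% − 32.03% = 67.97%
- Rule of thumb (below 0.3 weak; 0.3 to below 0.7 moderate; 0.7 and above strong) → moderate

Calculation: R² = 1 − (SS_res / SS_tot), where SS_res is the sum of squared residuals and SS_tot the total sum of squares.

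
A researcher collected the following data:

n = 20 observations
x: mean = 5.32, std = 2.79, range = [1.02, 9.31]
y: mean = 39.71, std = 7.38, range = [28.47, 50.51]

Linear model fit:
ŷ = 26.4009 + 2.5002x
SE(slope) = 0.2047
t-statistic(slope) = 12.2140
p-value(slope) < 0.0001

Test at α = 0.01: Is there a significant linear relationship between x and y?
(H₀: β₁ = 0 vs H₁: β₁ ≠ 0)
Since p-value < 0.0001 < α = 0.01, reject H₀ — the slope is significantly different from 0.

Hypothesis test for the slope coefficient:

H₀: β₁ = 0 (no linear relationship)
H₁: β₁ ≠ 0 (linear relationship exists)

Test statistic: t = β̂₁ / SE(β̂₁) = 2.5002 / 0.2047 = 12.2140

With df = 18, the two-sided p-value for |t| = 12.2140 is <0.0001.

Decision rule: reject H₀ if p-value < α.
p-value < 0.0001 < α = 0.01 → reject H₀.

Conclusion: the linear association between x and y is significant at the 1% level.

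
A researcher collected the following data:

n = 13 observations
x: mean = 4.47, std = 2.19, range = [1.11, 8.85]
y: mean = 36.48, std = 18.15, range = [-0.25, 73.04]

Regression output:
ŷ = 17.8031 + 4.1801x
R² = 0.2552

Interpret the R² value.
The model explains 25.52% of the variance in y (R² = 0.2552), leaving 74.48% unexplained; the fit is weak.

R² (coefficient of determination) measures the proportion of variance in y explained by the regression model.

Here R² = 0.2552:
- Explained: 25.52% of the variation in y
- Unexplained (residual): 100% − 25.52% = 74.48%
- Rule of thumb (below 0.3 weak; 0.3 to below 0.7 moderate; 0.7 and above strong) → weak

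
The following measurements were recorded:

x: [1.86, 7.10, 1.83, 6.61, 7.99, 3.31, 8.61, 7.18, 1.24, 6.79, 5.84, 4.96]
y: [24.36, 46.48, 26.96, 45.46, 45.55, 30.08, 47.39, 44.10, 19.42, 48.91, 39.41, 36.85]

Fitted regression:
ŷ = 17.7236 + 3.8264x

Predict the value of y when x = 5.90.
ŷ = 40.2994

x = 5.90 lies inside the observed range [1.24, 8.61], so the fitted equation applies directly:

ŷ = 17.7236 + 3.8264 × 5.90
ŷ = 17.7236 + 22.5758
ŷ = 40.2994

This is the fitted mean response at that x — an individual observation would come with a wider prediction interval.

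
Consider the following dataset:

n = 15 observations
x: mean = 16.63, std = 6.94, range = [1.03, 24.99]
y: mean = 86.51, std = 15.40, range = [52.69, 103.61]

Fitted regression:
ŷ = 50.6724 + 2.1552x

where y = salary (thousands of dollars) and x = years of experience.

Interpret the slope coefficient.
For each additional year of experience, predicted salary increases by approximately 2.1552 thousand dollars.

β₁ = 2.1552 is the change in predicted salary (thousand dollars) per additional year of experience.

Interpretation:
- Experience up by 1 year → predicted salary increases by 2.1552 thousand dollars
- This is a linear approximation: the same per-unit change is assumed across the whole observed x range
- The slope describes association in these data, not necessarily a causal effect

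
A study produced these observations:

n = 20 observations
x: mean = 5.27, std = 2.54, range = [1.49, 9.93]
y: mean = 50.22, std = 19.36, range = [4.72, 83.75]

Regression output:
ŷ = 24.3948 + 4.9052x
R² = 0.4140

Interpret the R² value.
About 41.40% of the variability in y is accounted for by the regression on x (R² = 0.4140) — a moderate linear fit.

R² (coefficient of determination) measures the proportion of variance in y explained by the regression model.

Here R² = 0.4140:
- Explained: 41.40% of the variation in y
- Unexplained (residual): 100% − 41.40% = 58.60%
- Rule of thumb (below 0.3 weak; 0.3 to below 0.7 moderate; 0.7 and above strong) → moderate

Calculation: R² = 1 − (SS_res / SS_tot), where SS_res is the sum of squared residuals and SS_tot the total sum of squares.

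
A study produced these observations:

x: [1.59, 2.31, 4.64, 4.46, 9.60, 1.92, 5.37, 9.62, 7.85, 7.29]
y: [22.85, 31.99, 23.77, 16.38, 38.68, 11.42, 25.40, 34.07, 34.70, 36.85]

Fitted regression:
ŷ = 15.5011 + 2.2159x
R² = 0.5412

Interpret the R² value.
R² = 0.5412 means 54.12% of the variation in y is explained by the linear relationship with x. This indicates a moderate fit.

R² = 1 − SS_res/SS_tot compares the residual scatter to the total scatter of y about its mean.

Here R² = 0.5412:
- Explained: 54.12% of the variation in y
- Unexplained (residual): 100% − 54.12% = 45.88%
- Rule of thumb (below 0.3 weak; 0.3 to below 0.7 moderate; 0.7 and above strong) → moderate

Note: R² says nothing about causation, and a high R² does not by itself mean the linear form is appropriate — check the residuals.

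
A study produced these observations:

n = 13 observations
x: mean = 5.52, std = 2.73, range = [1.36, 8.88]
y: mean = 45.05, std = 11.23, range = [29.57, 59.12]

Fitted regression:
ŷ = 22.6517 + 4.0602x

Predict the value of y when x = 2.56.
ŷ = 33.0458

x = 2.56 lies inside the observed range [1.36, 8.88], so the fitted equation applies directly:

ŷ = 22.6517 + 4.0602 × 2.56
ŷ = 22.6517 + 10.3941
ŷ = 33.0458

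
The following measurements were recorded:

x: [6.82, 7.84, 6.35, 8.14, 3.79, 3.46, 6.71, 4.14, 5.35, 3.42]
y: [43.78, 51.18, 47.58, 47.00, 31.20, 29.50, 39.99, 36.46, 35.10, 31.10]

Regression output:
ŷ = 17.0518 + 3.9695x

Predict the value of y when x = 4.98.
ŷ = 36.8199

To predict y for x = 4.98, substitute into the regression equation:

ŷ = 17.0518 + 3.9695 × 4.98
ŷ = 17.0518 + 19.7681
ŷ = 36.8199

This is a point prediction; actual observations scatter around it by roughly the residual standard deviation.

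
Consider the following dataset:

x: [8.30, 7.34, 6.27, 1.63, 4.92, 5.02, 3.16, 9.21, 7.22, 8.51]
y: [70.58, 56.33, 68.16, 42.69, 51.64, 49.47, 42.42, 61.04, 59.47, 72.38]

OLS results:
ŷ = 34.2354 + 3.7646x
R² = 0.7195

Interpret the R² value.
R² = 0.7195 means 71.95% of the variation in y is explained by the linear relationship with x. This indicates a strong fit.

R² (coefficient of determination) measures the proportion of variance in y explained by the regression model.

Here R² = 0.7195:
- Explained: 71.95% of the variation in y
- Unexplained (residual): 100% − 71.95% = 28.05%
- Rule of thumb (below 0.3 weak; 0.3 to below 0.7 moderate; 0.7 and above strong) → strong

Note: R² says nothing about causation, and a high R² does not by itself mean the linear form is appropriate — check the residuals.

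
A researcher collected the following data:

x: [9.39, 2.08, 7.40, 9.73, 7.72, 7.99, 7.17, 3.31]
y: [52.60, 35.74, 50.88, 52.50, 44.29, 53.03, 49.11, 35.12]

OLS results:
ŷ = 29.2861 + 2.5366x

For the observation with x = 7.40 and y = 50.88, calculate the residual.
Residual = 2.8231

The residual is the difference between the actual value and the predicted value:

Residual = y - ŷ

Step 1: Calculate predicted value
ŷ = 29.2861 + 2.5366 × 7.40
ŷ = 48.0569

Step 2: Calculate residual
Residual = 50.88 - 48.0569
Residual = 2.8231

The residual is positive, so the observed y = 50.88 sits above the regression line (the line underestimates it by 2.8231).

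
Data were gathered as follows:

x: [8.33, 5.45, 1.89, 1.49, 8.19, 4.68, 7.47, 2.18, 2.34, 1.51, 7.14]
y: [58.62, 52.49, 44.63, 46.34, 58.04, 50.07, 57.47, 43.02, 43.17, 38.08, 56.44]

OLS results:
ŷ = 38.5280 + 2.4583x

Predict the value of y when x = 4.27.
ŷ = 49.0249

x = 4.27 lies inside the observed range [1.49, 8.33], so the fitted equation applies directly:

ŷ = 38.5280 + 2.4583 × 4.27
ŷ = 38.5280 + 10.4969
ŷ = 49.0249

This is a point prediction; actual observations scatter around it by roughly the residual standard deviation.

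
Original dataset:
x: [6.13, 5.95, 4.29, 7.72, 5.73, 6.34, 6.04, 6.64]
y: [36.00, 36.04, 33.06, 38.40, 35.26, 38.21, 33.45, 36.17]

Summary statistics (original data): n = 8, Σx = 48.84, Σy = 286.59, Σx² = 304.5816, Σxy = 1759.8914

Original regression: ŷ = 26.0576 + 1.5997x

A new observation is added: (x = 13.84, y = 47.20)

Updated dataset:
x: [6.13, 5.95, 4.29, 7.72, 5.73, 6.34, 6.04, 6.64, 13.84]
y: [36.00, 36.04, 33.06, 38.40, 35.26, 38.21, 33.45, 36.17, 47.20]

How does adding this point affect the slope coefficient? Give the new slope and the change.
New slope β₁ = 1.4846 versus 1.5997 before: a change of -0.1151 (-7.2%).

The new point has HIGH LEVERAGE: x = 13.84 is far from the original mean x̄ = 48.84/8 ≈ 6.11 (original range [4.29, 7.72]).

Step 1: Update the sums with the new point (n goes from 8 to 9)
Σx  = 48.84 + 13.84 = 62.68
Σy  = 286.59 + 47.20 = 333.79
Σx² = 304.5816 + 13.84² = 304.5816 + 191.5456 = 496.1272
Σxy = 1759.8914 + 13.84×47.20 = 1759.8914 + 653.2480 = 2413.1394

Step 2: Recompute the slope with b₁ = (nΣxy − ΣxΣy) / (nΣx² − (Σx)²)
Numerator   = 9×2413.1394 − 62.68×333.79 = 21718.2546 − 20921.9572 = 796.2974
Denominator = 9×496.1272 − 62.68² = 4465.1448 − 3928.7824 = 536.3624
b₁(new) = 796.2974 / 536.3624 = 1.4846

(Same formula on the original sums: (8×1759.8914 − 48.84×286.59) / (8×304.5816 − 48.84²) = 82.0756 / 51.3072 = 1.5997, matching the given fit.)

Step 3: Change in slope
Δβ₁ = 1.4846 − 1.5997 = -0.1151
Relative change = -0.1151 / 1.5997 × 100% = -7.2%
→ the slope decreases when the point is added.

Because the point sits below the extension of the original line at a high-leverage x, it tilts the fit down.
In practice: refit with and without it and report both if conclusions differ.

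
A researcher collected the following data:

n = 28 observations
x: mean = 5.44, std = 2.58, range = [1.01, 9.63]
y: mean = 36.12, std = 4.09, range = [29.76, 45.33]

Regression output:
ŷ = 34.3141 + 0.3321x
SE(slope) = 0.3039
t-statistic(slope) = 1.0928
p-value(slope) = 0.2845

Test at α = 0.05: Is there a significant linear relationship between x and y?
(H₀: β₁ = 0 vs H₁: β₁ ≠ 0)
p-value = 0.2845 ≥ α = 0.05, so we fail to reject H₀. The relationship is not significant.

Hypothesis test for the slope coefficient:

H₀: β₁ = 0 (no linear relationship)
H₁: β₁ ≠ 0 (linear relationship exists)

Test statistic: t = β̂₁ / SE(β̂₁) = 0.3321 / 0.3039 = 1.0928

p = 0.2845: how often a slope estimate this far from 0 (in SE units) would arise by chance if β₁ were truly 0.

Decision rule: reject H₀ if p-value < α.
p-value = 0.2845 ≥ α = 0.05 → fail to reject H₀.

At α = 0.05 the data do not provide convincing evidence of a nonzero slope.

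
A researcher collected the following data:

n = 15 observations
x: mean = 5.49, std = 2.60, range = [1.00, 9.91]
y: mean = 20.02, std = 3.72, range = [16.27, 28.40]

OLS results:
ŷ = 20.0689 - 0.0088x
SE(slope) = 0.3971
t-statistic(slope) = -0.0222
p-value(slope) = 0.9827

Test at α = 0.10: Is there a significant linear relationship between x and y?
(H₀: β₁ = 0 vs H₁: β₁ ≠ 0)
Since p-value = 0.9827 ≥ α = 0.10, fail to reject H₀ — the slope is not significantly different from 0.

Hypothesis test for the slope coefficient:

H₀: β₁ = 0 (no linear relationship)
H₁: β₁ ≠ 0 (linear relationship exists)

Test statistic: t = β̂₁ / SE(β̂₁) = -0.0088 / 0.3971 = -0.0222

The p-value (0.9827) is the probability, under H₀, of a t-statistic at least as extreme as |t| = 0.0222 (two-sided, df = n − 2 = 13).

Decision rule: reject H₀ if p-value < α.
p-value = 0.9827 ≥ α = 0.10 → fail to reject H₀.

There is not sufficient evidence at the 10% significance level to conclude that a linear relationship exists between x and y.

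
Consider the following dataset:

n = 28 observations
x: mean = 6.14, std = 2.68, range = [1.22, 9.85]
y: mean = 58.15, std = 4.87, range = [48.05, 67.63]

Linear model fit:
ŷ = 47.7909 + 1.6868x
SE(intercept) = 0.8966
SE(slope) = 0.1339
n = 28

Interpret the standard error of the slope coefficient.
SE(β̂₁) = 0.1339 is the estimated standard deviation of the slope estimate across repeated samples; relative to β̂₁ = 1.6868 that is 7.9%, a precise estimate.

What SE measures:
- The standard error quantifies the sampling variability of the coefficient estimate
- It is the estimated standard deviation of β̂₁ across hypothetical repeated samples of the same size
- Smaller SE → more precise estimate

Relative precision:
- SE / |β̂₁| = 0.1339 / 1.6868 = 7.9%
- Rule of thumb (under 20%: precise; 20% to under 50%: moderately precise; 50% or more: imprecise) → precise

Link to the t-test: t = β̂₁ / SE(β̂₁) = 1.6868 / 0.1339 = 12.5975, the statistic for H₀: β₁ = 0.

What drives SE(β̂₁): wider spread of x values → smaller SE; larger n (here n = 28) → smaller SE.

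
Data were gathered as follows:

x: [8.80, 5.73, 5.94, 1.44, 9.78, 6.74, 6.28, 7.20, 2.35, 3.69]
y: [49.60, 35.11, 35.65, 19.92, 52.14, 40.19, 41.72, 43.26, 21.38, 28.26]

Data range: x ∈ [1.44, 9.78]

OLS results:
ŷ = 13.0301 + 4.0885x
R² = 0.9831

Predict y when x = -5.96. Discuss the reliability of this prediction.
The equation gives ŷ = -11.3374; however x = -5.96 is 7.40 units below the observed range, so this extrapolated value should not be trusted.

Prediction calculation:
ŷ = 13.0301 + 4.0885 × (-5.96)
ŷ = -11.3374

Reliability:
- Data range: x ∈ [1.44, 9.78]
- Prediction point: x = -5.96 is 7.40 units below the observed range → this is EXTRAPOLATION, not interpolation

Why that matters here:
- The standard error of prediction grows with (x − x̄)², and x = -5.96 is far from x̄ = 5.79
- The linear relationship may not hold outside the observed range

The R² = 0.9831 only validates the fit within [1.44, 9.78]; treat ŷ = -11.3374 with caution.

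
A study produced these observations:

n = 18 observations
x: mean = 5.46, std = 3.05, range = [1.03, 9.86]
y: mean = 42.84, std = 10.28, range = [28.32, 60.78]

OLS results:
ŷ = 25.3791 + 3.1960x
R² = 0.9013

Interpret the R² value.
About 90.13% of the variability in y is accounted for by the regression on x (R² = 0.9013) — a strong linear fit.

The coefficient of determination R² is the fraction of the total variation in y that the fitted line accounts for.

Here R² = 0.9013:
- Explained: 90.13% of the variation in y
- Unexplained (residual): 100% − 90.13% = 9.87%
- Rule of thumb (below 0.3 weak; 0.3 to below 0.7 moderate; 0.7 and above strong) → strong

Note: R² never decreases when predictors are added, so it should not be used alone to compare models of different size.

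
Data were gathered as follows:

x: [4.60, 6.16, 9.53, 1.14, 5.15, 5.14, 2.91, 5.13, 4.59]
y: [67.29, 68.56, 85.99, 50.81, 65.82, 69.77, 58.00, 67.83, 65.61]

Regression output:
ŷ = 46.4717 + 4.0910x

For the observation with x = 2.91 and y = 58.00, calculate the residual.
Residual = -0.3765

The residual is the difference between the actual value and the predicted value:

Residual = y - ŷ

Step 1: Calculate predicted value
ŷ = 46.4717 + 4.0910 × 2.91
ŷ = 58.3765

Step 2: Calculate residual
Residual = 58.00 - 58.3765
Residual = -0.3765

The residual is negative, so the observed y = 58.00 sits below the regression line (the line overestimates it by 0.3765).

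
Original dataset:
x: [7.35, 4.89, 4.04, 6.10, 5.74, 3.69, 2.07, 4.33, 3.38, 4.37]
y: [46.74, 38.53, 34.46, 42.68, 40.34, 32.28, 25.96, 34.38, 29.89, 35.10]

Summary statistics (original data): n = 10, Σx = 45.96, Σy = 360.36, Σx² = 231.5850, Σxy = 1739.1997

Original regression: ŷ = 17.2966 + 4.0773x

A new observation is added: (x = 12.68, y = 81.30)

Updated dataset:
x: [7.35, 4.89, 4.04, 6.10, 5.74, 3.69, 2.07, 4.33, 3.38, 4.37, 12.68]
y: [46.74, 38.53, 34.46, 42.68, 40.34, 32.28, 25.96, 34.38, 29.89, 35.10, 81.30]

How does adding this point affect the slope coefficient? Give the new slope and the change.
Adding the point moves β₁ from 4.0773 to 5.2109, i.e. it increases by 1.1336 (+27.8%).

x = 12.68 lies well outside the original x-range [2.07, 7.35] (x̄ ≈ 4.60), so this observation has high leverage and can move the slope substantially.

Step 1: Update the sums with the new point (n goes from 10 to 11)
Σx  = 45.96 + 12.68 = 58.64
Σy  = 360.36 + 81.30 = 441.66
Σx² = 231.5850 + 12.68² = 231.5850 + 160.7824 = 392.3674
Σxy = 1739.1997 + 12.68×81.30 = 1739.1997 + 1030.8840 = 2770.0837

Step 2: Recompute the slope with b₁ = (nΣxy − ΣxΣy) / (nΣx² − (Σx)²)
Numerator   = 11×2770.0837 − 58.64×441.66 = 30470.9207 − 25898.9424 = 4571.9783
Denominator = 11×392.3674 − 58.64² = 4316.0414 − 3438.6496 = 877.3918
b₁(new) = 4571.9783 / 877.3918 = 5.2109

(Same formula on the original sums: (10×1739.1997 − 45.96×360.36) / (10×231.5850 − 45.96²) = 829.8514 / 203.5284 = 4.0773, matching the given fit.)

Step 3: Change in slope
Δβ₁ = 5.2109 − 4.0773 = +1.1336
Relative change = +1.1336 / 4.0773 × 100% = +27.8%
→ the slope increases when the point is added.

A high-leverage point only changes the slope if it is off the original line; here y = 81.30 is above the original trend, so the slope increases.
In practice: refit with and without it and report both if conclusions differ.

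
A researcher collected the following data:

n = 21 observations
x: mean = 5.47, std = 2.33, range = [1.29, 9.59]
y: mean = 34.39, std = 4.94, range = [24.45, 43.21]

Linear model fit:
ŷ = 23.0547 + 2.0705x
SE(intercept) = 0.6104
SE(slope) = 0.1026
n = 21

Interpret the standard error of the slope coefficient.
SE(slope) = 0.1026 measures the uncertainty in the estimated slope. The coefficient is estimated precisely (SE/|β̂₁| = 5.0%).

SE(β̂₁) = s / √Sxx, where s is the residual standard deviation and Sxx = Σ(x − x̄)². It is the yardstick for how far β̂₁ = 2.0705 could plausibly be from the true slope.

Relative precision:
- SE / |β̂₁| = 0.1026 / 2.0705 = 5.0%
- Rule of thumb (under 20%: precise; 20% to under 50%: moderately precise; 50% or more: imprecise) → precise

Rough 95% range (±2 SE): 2.0705 ± 0.2052 → (1.8653, 2.2757).

What drives SE(β̂₁): more residual scatter → larger SE; wider spread of x values → smaller SE; larger n (here n = 21) → smaller SE.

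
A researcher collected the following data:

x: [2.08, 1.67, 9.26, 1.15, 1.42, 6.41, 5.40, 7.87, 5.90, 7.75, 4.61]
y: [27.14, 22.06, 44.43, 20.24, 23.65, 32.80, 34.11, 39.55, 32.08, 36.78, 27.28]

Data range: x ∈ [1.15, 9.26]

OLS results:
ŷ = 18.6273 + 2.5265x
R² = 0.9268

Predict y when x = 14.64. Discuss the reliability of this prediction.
The equation gives ŷ = 55.6153; however x = 14.64 is 5.38 units above the observed range, so this extrapolated value should not be trusted.

Prediction calculation:
ŷ = 18.6273 + 2.5265 × 14.64
ŷ = 55.6153

Reliability:
- Data range: x ∈ [1.15, 9.26]
- Prediction point: x = 14.64 is 5.38 units above the observed range → this is EXTRAPOLATION, not interpolation

Why that matters here:
- The standard error of prediction grows with (x − x̄)², and x = 14.64 is far from x̄ = 4.87
- There are no observations near this x to validate the fitted line there

A defensible statement: 'if the linear trend continued to x = 14.64, y would be about 55.6153' — the premise is untested.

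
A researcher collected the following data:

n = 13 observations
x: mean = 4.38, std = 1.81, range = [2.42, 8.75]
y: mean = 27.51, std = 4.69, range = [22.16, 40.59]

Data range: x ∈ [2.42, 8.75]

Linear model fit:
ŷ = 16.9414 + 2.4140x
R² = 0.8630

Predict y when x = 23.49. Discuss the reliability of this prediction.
ŷ = 73.6463 (extrapolation — x = 23.49 lies outside [2.42, 8.75], so reliability is low).

Prediction calculation:
ŷ = 16.9414 + 2.4140 × 23.49
ŷ = 73.6463

Reliability:
- Data range: x ∈ [2.42, 8.75]
- Prediction point: x = 23.49 is 14.74 units above the observed range → this is EXTRAPOLATION, not interpolation

Why that matters here:
- The standard error of prediction grows with (x − x̄)², and x = 23.49 is far from x̄ = 4.38
- The linear relationship may not hold outside the observed range

A defensible statement: 'if the linear trend continued to x = 23.49, y would be about 73.6463' — the premise is untested.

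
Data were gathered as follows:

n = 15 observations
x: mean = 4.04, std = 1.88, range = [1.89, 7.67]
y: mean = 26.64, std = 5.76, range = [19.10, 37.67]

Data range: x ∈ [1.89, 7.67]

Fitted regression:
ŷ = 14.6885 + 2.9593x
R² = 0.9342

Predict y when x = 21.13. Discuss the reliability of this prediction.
ŷ = 77.2185 (extrapolation — x = 21.13 lies outside [1.89, 7.67], so reliability is low).

Prediction calculation:
ŷ = 14.6885 + 2.9593 × 21.13
ŷ = 77.2185

Reliability:
- Data range: x ∈ [1.89, 7.67]
- Prediction point: x = 21.13 is 13.46 units above the observed range → this is EXTRAPOLATION, not interpolation

Why that matters here:
- R² describes fit only over the sampled x values; it says nothing about behaviour beyond them
- The standard error of prediction grows with (x − x̄)², and x = 21.13 is far from x̄ = 4.04
- The linear relationship may not hold outside the observed range

Report the number if required, but flag clearly that it is an extrapolation.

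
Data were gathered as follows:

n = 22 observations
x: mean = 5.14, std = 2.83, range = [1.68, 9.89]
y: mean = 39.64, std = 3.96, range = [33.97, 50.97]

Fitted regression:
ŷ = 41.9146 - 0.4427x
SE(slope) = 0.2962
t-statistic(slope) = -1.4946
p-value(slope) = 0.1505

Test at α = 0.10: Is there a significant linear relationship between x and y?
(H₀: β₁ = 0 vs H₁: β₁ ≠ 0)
p-value = 0.1505 ≥ α = 0.10, so we fail to reject H₀. The relationship is not significant.

Hypothesis test for the slope coefficient:

H₀: β₁ = 0 (no linear relationship)
H₁: β₁ ≠ 0 (linear relationship exists)

Test statistic: t = β̂₁ / SE(β̂₁) = -0.4427 / 0.2962 = -1.4946

With df = 20, the two-sided p-value for |t| = 1.4946 is 0.1505.

Decision rule: reject H₀ if p-value < α.
p-value = 0.1505 ≥ α = 0.10 → fail to reject H₀.

Conclusion: the linear association between x and y is not significant at the 10% level.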